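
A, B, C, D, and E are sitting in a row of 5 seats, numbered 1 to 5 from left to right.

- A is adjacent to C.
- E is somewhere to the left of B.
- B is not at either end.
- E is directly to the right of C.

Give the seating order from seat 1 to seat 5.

From clues 1–2: B is in {2,3,4,5}.
From clues 1–3: B is in {2,3,4}.
From clues 1–4: A → seat 1, C → seat 2, E → seat 3, B → seat 4, D → seat 5.

A, C, E, B, D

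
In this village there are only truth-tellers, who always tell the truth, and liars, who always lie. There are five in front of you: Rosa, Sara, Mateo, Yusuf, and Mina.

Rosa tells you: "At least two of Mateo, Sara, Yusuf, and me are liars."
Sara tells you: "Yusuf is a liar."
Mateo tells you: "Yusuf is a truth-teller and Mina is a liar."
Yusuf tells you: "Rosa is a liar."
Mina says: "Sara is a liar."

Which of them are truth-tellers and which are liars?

Rosa: truth-teller, Sara: truth-teller, Mateo: liar, Yusuf: liar, Mina: liar

Consider Rosa. Suppose Rosa is a liar.
Then no assignment of the remaining roles makes every statement match its speaker's type — contradiction.
So Rosa is a truth-teller.
With that fixed, Yusuf's statement is false, so Yusuf is a liar.
With that fixed, Sara's statement is true, so Sara is a truth-teller.
With that fixed, Mateo's statement is false, so Mateo is a liar.
With that fixed, Mina's statement is false, so Mina is a liar.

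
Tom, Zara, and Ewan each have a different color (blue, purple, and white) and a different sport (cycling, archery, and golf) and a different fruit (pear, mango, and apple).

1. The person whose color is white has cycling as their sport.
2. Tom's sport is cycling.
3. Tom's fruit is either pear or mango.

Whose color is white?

Tom

With clues 1–2, Ewan and Zara are impossible for the one with color white.
That leaves Tom.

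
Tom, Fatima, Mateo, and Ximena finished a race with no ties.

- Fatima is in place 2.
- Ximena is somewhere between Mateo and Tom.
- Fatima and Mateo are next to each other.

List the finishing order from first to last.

Mateo, Fatima, Ximena, Tom

From clue 1: Fatima → place 2.
From clues 1–2: Ximena → place 3.
From clues 1–3: Mateo → place 1, Tom → place 4.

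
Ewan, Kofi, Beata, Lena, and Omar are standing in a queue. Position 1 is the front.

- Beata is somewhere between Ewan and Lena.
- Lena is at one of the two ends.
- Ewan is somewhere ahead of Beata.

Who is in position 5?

Lena

With clue 1, Beata is ruled out for position 5.
With clues 1–3, Ewan, Kofi, and Omar are ruled out for position 5.
So position 5 is Lena.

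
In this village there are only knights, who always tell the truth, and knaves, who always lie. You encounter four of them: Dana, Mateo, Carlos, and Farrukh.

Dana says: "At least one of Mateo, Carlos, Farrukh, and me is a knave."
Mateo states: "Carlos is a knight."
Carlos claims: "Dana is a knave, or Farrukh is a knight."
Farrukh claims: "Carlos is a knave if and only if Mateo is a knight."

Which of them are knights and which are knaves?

Dana: knight, Mateo: knave, Carlos: knave, Farrukh: knave

Consider Dana. Suppose Dana is a knave.
Then Dana's own statement would have to be false, but it can't be — contradiction.
So Dana is a knight.
Consider Mateo. Suppose Mateo is a knight.
Then no assignment of the remaining roles makes every statement match its speaker's type — contradiction.
So Mateo is a knave.
Consider Carlos. Suppose Carlos is a knight.
Then Mateo's statement comes out true, contradicting Mateo being a knave.
So Carlos is a knave.
With that fixed, Farrukh's statement is false, so Farrukh is a knave.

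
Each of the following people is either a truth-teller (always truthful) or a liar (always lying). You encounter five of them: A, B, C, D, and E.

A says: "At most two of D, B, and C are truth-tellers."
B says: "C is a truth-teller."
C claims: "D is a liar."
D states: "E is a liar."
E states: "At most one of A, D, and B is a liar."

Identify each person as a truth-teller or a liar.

A: truth-teller, B: truth-teller, C: truth-teller, D: liar, E: truth-teller

Consider A. Suppose A is a liar.
Then no assignment of the remaining roles makes every statement match its speaker's type — contradiction.
So A is a truth-teller.
Consider B. Suppose B is a liar.
Then no assignment of the remaining roles makes every statement match its speaker's type — contradiction.
So B is a truth-teller.
With that fixed, E's statement is true, so E is a truth-teller.
With that fixed, D's statement is false, so D is a liar.
With that fixed, C's statement is true, so C is a truth-teller.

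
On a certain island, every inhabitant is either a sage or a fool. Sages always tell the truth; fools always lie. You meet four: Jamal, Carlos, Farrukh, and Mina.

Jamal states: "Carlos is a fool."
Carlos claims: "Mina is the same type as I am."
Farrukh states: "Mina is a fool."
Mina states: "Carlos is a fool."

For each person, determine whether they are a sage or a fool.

Jamal: sage, Carlos: fool, Farrukh: fool, Mina: sage

Consider Jamal. Suppose Jamal is a fool.
Then no assignment of the remaining roles makes every statement match its speaker's type — contradiction.
So Jamal is a sage.
Consider Carlos. Suppose Carlos is a sage.
Then Jamal's statement comes out false, contradicting Jamal being a sage.
So Carlos is a fool.
With that fixed, Mina's statement is true, so Mina is a sage.
With that fixed, Farrukh's statement is false, so Farrukh is a fool.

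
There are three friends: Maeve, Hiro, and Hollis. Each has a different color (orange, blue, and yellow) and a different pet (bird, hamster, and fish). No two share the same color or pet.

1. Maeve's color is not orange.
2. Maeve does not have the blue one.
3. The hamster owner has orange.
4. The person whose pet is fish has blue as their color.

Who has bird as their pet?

Maeve

With clues 1–4, Hiro and Hollis are impossible for the one with pet bird.
That leaves Maeve.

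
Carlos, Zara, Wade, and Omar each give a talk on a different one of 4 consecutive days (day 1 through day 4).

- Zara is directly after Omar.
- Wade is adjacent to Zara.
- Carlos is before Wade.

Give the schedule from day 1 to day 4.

Carlos, Omar, Zara, Wade

From clue 1: Zara is in {2,3,4}.
From clues 1–2: Carlos is in {1,4}.
From clues 1–3: Carlos → day 1, Omar → day 2, Zara → day 3, Wade → day 4.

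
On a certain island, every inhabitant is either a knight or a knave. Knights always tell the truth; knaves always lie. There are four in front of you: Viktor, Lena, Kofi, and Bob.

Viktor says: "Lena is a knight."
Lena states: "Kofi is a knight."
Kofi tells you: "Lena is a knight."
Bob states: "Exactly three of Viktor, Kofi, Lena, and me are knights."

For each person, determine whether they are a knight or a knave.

Viktor: knave, Lena: knave, Kofi: knave, Bob: knave

Consider Viktor. Suppose Viktor is a knight.
Then no assignment of the remaining roles makes every statement match its speaker's type — contradiction.
So Viktor is a knave.
Consider Lena. Suppose Lena is a knight.
Then Viktor's statement comes out true, contradicting Viktor being a knave.
So Lena is a knave.
With that fixed, Kofi's statement is false, so Kofi is a knave.
With that fixed, Bob's statement is false, so Bob is a knave.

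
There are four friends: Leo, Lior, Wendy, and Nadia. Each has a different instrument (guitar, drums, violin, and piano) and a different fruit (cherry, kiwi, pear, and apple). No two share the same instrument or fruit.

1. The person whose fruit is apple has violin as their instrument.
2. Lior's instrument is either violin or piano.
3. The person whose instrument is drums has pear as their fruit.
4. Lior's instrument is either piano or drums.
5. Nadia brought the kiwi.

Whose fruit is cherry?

With clues 1–5, Leo, Nadia, and Wendy are impossible for the one with fruit cherry.
That leaves Lior.

Lior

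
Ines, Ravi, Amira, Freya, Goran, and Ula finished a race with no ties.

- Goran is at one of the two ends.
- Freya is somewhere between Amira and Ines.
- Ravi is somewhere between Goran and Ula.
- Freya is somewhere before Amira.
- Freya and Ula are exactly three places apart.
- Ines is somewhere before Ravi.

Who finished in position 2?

With clue 1, Goran is ruled out for place 2.
With clues 1–4, Amira is ruled out for place 2.
With clues 1–5, Freya and Ula are ruled out for place 2.
With clues 1–6, Ravi is ruled out for place 2.
So place 2 is Ines.

Ines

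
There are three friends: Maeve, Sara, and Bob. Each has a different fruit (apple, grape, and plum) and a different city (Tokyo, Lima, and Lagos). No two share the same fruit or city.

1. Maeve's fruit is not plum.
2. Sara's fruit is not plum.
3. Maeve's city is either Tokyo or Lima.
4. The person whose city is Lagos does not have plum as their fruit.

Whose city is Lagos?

Sara

With clues 1–3, Maeve is impossible for the one with city Lagos.
With clues 1–4, Bob is impossible for the one with city Lagos.
That leaves Sara.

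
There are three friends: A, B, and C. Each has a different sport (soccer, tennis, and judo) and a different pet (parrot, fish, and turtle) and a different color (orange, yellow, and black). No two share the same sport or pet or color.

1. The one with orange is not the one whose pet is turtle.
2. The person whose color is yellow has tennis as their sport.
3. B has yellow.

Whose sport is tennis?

B

With clues 1–3, A and C are impossible for the one with sport tennis.
That leaves B.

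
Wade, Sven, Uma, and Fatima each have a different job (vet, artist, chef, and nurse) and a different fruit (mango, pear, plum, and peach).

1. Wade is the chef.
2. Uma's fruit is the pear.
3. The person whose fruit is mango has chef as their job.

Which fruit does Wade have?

mango

With clues 1–2, pear is impossible for Wade's fruit.
With clues 1–3, peach and plum are impossible for Wade's fruit.
That leaves mango.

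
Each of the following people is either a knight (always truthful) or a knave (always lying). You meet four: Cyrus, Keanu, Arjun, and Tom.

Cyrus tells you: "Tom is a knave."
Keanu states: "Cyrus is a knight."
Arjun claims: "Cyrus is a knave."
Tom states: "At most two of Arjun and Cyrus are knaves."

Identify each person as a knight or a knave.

Regardless of anyone's role, Tom's statement is true, so Tom is a knight.
With that fixed, Cyrus's statement is false, so Cyrus is a knave.
With that fixed, Keanu's statement is false, so Keanu is a knave.
With that fixed, Arjun's statement is true, so Arjun is a knight.

Cyrus: knave, Keanu: knave, Arjun: knight, Tom: knight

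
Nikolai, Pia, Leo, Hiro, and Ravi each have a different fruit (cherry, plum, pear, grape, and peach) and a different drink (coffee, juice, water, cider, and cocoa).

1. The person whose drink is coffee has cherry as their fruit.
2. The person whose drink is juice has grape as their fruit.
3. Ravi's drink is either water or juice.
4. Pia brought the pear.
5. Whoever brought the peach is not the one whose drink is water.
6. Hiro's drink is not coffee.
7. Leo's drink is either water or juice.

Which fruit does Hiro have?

With clues 1–4, pear is impossible for Hiro's fruit.
With clues 1–6, cherry is impossible for Hiro's fruit.
With clues 1–7, grape and plum are impossible for Hiro's fruit.
That leaves peach.

peach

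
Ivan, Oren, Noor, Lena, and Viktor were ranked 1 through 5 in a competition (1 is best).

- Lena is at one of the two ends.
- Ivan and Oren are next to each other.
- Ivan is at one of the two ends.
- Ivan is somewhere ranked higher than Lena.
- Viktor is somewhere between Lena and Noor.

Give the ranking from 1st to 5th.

From clue 1: Lena is in {1,5}.
From clues 1–3: Ivan is in {1,5}.
From clues 1–4: Ivan → rank 1, Oren → rank 2, Lena → rank 5.
From clues 1–5: Noor → rank 3, Viktor → rank 4.

Ivan, Oren, Noor, Viktor, Lena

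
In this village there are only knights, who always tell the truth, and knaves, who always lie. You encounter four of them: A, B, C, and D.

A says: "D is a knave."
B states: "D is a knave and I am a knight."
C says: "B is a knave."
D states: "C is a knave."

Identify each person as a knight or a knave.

Consider A. Suppose A is a knave.
Then no assignment of the remaining roles makes every statement match its speaker's type — contradiction.
So A is a knight.
Consider B. Suppose B is a knight.
Then no assignment of the remaining roles makes every statement match its speaker's type — contradiction.
So B is a knave.
With that fixed, C's statement is true, so C is a knight.
With that fixed, D's statement is false, so D is a knave.

A: knight, B: knave, C: knight, D: knave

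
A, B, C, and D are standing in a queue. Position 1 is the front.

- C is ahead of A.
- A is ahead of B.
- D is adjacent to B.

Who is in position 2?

A

With clues 1–2, B is ruled out for position 2.
With clues 1–3, C and D are ruled out for position 2.
So position 2 is A.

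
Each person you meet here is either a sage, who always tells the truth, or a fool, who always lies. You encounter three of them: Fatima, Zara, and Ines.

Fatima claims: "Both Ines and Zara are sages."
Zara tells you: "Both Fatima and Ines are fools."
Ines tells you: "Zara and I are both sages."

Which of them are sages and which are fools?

Consider Fatima. Suppose Fatima is a sage.
Then no assignment of the remaining roles makes every statement match its speaker's type — contradiction.
So Fatima is a fool.
Consider Zara. Suppose Zara is a fool.
Then no assignment of the remaining roles makes every statement match its speaker's type — contradiction.
So Zara is a sage.
Consider Ines. Suppose Ines is a sage.
Then Fatima's statement comes out true, contradicting Fatima being a fool.
So Ines is a fool.

Fatima: fool, Zara: sage, Ines: fool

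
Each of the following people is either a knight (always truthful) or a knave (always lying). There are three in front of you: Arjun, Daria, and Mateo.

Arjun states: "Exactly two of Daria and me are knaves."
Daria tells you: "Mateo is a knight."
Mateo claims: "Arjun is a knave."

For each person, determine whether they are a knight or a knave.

Arjun: knave, Daria: knight, Mateo: knight

Consider Arjun. Suppose Arjun is a knight.
Then Arjun's own statement would have to be true, but it can't be — contradiction.
So Arjun is a knave.
With that fixed, Mateo's statement is true, so Mateo is a knight.
With that fixed, Daria's statement is true, so Daria is a knight.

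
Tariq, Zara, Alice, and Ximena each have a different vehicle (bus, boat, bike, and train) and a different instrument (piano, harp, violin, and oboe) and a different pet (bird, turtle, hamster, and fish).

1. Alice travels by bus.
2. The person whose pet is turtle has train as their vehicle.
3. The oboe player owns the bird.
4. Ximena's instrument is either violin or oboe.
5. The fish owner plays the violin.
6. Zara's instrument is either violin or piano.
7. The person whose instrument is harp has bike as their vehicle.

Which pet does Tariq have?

hamster

With clues 1–7, bird, fish, and turtle are impossible for Tariq's pet.
That leaves hamster.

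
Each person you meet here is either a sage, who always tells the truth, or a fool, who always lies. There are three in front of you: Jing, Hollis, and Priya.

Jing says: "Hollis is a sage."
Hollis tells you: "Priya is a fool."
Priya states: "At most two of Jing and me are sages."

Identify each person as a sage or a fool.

Regardless of anyone's role, Priya's statement is true, so Priya is a sage.
With that fixed, Hollis's statement is false, so Hollis is a fool.
With that fixed, Jing's statement is false, so Jing is a fool.

Jing: fool, Hollis: fool, Priya: sage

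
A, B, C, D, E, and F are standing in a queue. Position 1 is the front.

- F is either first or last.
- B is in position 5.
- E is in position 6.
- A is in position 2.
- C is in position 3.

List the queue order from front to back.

From clue 1: F is in {1,6}.
From clues 1–2: B → position 5.
From clues 1–3: F → position 1, E → position 6.
From clues 1–4: A → position 2.
From clues 1–5: C → position 3, D → position 4.

F, A, C, D, B, E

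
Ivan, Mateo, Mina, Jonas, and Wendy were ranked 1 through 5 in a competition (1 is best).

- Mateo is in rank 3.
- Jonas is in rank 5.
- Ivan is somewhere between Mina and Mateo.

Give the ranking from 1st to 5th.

Mina, Ivan, Mateo, Wendy, Jonas

From clue 1: Mateo → rank 3.
From clues 1–2: Jonas → rank 5.
From clues 1–3: Mina → rank 1, Ivan → rank 2, Wendy → rank 4.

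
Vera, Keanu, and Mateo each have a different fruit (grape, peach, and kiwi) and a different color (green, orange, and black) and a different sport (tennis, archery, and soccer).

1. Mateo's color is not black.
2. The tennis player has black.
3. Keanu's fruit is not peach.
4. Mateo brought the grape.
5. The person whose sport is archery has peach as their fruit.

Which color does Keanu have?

black

With clues 1–5, green and orange are impossible for Keanu's color.
That leaves black.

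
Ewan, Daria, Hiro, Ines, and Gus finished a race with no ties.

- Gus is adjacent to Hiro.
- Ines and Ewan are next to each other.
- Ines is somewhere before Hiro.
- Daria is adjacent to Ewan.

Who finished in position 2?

Ewan

With clues 1–2, Daria is ruled out for place 2.
With clues 1–3, Gus and Hiro are ruled out for place 2.
With clues 1–4, Ines is ruled out for place 2.
So place 2 is Ewan.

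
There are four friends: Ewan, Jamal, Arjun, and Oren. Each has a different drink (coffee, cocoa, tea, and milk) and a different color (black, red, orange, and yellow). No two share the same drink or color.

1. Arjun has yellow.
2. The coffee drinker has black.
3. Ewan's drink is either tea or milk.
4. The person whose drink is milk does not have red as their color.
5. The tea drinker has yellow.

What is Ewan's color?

orange

Clue 1 rules out yellow for Ewan's color.
With clues 1–3, black is impossible for Ewan's color.
With clues 1–5, red is impossible for Ewan's color.
That leaves orange.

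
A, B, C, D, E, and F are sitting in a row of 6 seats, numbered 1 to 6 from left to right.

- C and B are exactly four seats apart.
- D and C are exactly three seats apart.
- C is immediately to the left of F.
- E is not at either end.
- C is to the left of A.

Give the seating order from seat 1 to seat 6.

C, F, E, D, B, A

From clue 1: B is in {1,2,5,6}.
From clues 1–3: B is in {1,5,6}.
From clues 1–4: E is in {3,4}.
From clues 1–5: C → seat 1, F → seat 2, E → seat 3, D → seat 4, B → seat 5, A → seat 6.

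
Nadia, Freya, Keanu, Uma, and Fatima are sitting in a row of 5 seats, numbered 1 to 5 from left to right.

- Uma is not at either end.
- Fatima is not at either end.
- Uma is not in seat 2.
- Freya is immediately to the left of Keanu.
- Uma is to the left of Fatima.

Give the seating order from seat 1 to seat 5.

From clue 1: Uma is in {2,3,4}.
From clues 1–3: Uma is in {3,4}.
From clues 1–4: Nadia is in {1,5}.
From clues 1–5: Freya → seat 1, Keanu → seat 2, Uma → seat 3, Fatima → seat 4, Nadia → seat 5.

Freya, Keanu, Uma, Fatima, Nadia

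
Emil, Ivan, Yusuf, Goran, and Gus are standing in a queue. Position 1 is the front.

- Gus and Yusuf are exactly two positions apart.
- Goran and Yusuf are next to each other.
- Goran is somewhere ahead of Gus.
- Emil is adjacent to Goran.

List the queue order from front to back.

From clues 1–3: Yusuf is in {1,2,3}.
From clues 1–4: Emil → position 1, Goran → position 2, Yusuf → position 3, Ivan → position 4, Gus → position 5.

Emil, Goran, Yusuf, Ivan, Gus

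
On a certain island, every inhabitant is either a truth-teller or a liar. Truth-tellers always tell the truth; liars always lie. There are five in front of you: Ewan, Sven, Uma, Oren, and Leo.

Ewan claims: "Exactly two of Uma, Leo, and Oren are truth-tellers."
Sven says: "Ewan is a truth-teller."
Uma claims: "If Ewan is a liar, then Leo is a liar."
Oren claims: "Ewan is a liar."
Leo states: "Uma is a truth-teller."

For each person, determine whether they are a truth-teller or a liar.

Consider Ewan. Suppose Ewan is a liar.
Then no assignment of the remaining roles makes every statement match its speaker's type — contradiction.
So Ewan is a truth-teller.
With that fixed, Sven's statement is true, so Sven is a truth-teller.
With that fixed, Uma's statement is true, so Uma is a truth-teller.
With that fixed, Oren's statement is false, so Oren is a liar.
With that fixed, Leo's statement is true, so Leo is a truth-teller.

Ewan: truth-teller, Sven: truth-teller, Uma: truth-teller, Oren: liar, Leo: truth-teller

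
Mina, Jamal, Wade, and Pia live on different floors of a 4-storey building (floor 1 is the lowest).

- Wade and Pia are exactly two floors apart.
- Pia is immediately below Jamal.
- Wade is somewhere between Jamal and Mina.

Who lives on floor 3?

With clues 1–2, Mina is ruled out for floor 3.
With clues 1–3, Jamal and Pia are ruled out for floor 3.
So floor 3 is Wade.

Wade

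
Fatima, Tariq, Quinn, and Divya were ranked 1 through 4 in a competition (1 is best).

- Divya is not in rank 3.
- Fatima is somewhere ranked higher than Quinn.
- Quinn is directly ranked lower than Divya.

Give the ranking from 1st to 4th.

From clue 1: Divya is in {1,2,4}.
From clues 1–2: Fatima is in {1,2,3}.
From clues 1–3: Fatima → rank 1, Divya → rank 2, Quinn → rank 3, Tariq → rank 4.

Fatima, Divya, Quinn, Tariq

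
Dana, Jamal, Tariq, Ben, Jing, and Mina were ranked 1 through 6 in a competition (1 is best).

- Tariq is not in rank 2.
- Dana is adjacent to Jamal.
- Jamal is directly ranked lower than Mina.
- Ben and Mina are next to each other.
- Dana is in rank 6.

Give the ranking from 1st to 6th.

From clue 1: Tariq is in {1,3,4,5,6}.
From clues 1–3: Dana is in {3,4,5,6}.
From clues 1–4: Dana is in {4,5,6}.
From clues 1–5: Tariq → rank 1, Jing → rank 2, Ben → rank 3, Mina → rank 4, Jamal → rank 5, Dana → rank 6.

Tariq, Jing, Ben, Mina, Jamal, Dana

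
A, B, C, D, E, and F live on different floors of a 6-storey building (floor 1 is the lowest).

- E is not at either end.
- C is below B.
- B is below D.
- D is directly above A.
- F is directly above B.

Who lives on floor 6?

With clue 1, E is ruled out for floor 6.
With clues 1–2, C is ruled out for floor 6.
With clues 1–3, B is ruled out for floor 6.
With clues 1–4, A is ruled out for floor 6.
With clues 1–5, F is ruled out for floor 6.
So floor 6 is D.

D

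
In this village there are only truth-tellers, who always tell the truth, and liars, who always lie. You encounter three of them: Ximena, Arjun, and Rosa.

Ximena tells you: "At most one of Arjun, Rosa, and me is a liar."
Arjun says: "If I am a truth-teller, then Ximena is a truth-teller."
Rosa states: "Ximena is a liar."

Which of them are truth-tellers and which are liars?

Ximena: truth-teller, Arjun: truth-teller, Rosa: liar

Consider Ximena. Suppose Ximena is a liar.
Then whichever role Arjun has, Arjun's statement has the wrong truth value — contradiction.
So Ximena is a truth-teller.
With that fixed, Arjun's statement is true, so Arjun is a truth-teller.
With that fixed, Rosa's statement is false, so Rosa is a liar.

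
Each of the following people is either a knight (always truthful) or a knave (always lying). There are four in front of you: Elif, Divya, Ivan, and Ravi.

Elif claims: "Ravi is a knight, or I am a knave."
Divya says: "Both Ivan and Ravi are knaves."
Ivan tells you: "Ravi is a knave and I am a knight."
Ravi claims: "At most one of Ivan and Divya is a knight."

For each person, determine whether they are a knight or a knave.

Elif: knight, Divya: knave, Ivan: knave, Ravi: knight

Consider Elif. Suppose Elif is a knave.
Then Elif's own statement would have to be false, but it can't be — contradiction.
So Elif is a knight.
Consider Divya. Suppose Divya is a knight.
Then no assignment of the remaining roles makes every statement match its speaker's type — contradiction.
So Divya is a knave.
With that fixed, Ravi's statement is true, so Ravi is a knight.
With that fixed, Ivan's statement is false, so Ivan is a knave.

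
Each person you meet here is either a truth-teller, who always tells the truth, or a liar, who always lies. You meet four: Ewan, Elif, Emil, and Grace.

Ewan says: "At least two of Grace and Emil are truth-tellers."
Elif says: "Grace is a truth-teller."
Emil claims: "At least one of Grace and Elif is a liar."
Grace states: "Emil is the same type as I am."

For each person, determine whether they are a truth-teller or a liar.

Consider Ewan. Suppose Ewan is a truth-teller.
Then no assignment of the remaining roles makes every statement match its speaker's type — contradiction.
So Ewan is a liar.
Consider Elif. Suppose Elif is a truth-teller.
Then no assignment of the remaining roles makes every statement match its speaker's type — contradiction.
So Elif is a liar.
With that fixed, Emil's statement is true, so Emil is a truth-teller.
Consider Grace. Suppose Grace is a truth-teller.
Then Ewan's statement comes out true, contradicting Ewan being a liar.
So Grace is a liar.

Ewan: liar, Elif: liar, Emil: truth-teller, Grace: liar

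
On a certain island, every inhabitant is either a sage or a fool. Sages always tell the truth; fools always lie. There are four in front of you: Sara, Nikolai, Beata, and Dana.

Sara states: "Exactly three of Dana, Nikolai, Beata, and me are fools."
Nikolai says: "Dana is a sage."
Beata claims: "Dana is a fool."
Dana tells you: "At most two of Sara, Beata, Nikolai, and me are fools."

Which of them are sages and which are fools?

Consider Sara. Suppose Sara is a sage.
Then no assignment of the remaining roles makes every statement match its speaker's type — contradiction.
So Sara is a fool.
Consider Nikolai. Suppose Nikolai is a fool.
Then no assignment of the remaining roles makes every statement match its speaker's type — contradiction.
So Nikolai is a sage.
Consider Beata. Suppose Beata is a sage.
Then no assignment of the remaining roles makes every statement match its speaker's type — contradiction.
So Beata is a fool.
Consider Dana. Suppose Dana is a fool.
Then Sara's statement comes out true, contradicting Sara being a fool.
So Dana is a sage.

Sara: fool, Nikolai: sage, Beata: fool, Dana: sage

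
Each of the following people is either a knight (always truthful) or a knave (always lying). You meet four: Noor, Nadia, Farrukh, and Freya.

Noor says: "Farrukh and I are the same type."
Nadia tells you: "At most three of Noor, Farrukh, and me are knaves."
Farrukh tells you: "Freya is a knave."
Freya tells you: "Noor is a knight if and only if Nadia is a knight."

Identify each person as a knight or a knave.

Noor: knave, Nadia: knight, Farrukh: knight, Freya: knave

Regardless of anyone's role, Nadia's statement is true, so Nadia is a knight.
Consider Noor. Suppose Noor is a knight.
Then no assignment of the remaining roles makes every statement match its speaker's type — contradiction.
So Noor is a knave.
With that fixed, Freya's statement is false, so Freya is a knave.
With that fixed, Farrukh's statement is true, so Farrukh is a knight.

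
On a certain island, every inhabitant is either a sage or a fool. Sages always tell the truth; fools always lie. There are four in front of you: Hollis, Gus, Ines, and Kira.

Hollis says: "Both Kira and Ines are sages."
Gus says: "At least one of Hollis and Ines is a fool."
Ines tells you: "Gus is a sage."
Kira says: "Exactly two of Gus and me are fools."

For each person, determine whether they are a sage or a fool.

Hollis: fool, Gus: sage, Ines: sage, Kira: fool

Consider Hollis. Suppose Hollis is a sage.
Then no assignment of the remaining roles makes every statement match its speaker's type — contradiction.
So Hollis is a fool.
With that fixed, Gus's statement is true, so Gus is a sage.
With that fixed, Ines's statement is true, so Ines is a sage.
With that fixed, Kira's statement is false, so Kira is a fool.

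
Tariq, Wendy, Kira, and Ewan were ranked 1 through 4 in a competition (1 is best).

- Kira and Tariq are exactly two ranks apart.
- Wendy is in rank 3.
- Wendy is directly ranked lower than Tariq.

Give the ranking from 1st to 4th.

From clues 1–2: Ewan → rank 1, Wendy → rank 3.
From clues 1–3: Tariq → rank 2, Kira → rank 4.

Ewan, Tariq, Wendy, Kira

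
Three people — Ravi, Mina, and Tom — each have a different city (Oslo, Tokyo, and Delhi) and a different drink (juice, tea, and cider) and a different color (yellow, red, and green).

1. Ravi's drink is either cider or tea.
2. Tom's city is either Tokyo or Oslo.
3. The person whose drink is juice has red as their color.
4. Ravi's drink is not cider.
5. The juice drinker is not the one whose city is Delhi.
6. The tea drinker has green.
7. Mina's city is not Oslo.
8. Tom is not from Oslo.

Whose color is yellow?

Mina

With clues 1–6, Ravi is impossible for the one with color yellow.
With clues 1–8, Tom is impossible for the one with color yellow.
That leaves Mina.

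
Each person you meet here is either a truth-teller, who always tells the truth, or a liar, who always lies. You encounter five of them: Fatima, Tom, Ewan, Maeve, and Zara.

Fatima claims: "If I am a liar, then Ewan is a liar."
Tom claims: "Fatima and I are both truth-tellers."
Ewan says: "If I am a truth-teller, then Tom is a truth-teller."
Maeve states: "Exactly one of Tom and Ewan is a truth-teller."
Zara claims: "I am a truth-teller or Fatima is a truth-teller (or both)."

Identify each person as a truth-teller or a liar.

Fatima: truth-teller, Tom: truth-teller, Ewan: truth-teller, Maeve: liar, Zara: truth-teller

Consider Fatima. Suppose Fatima is a liar.
Then no assignment of the remaining roles makes every statement match its speaker's type — contradiction.
So Fatima is a truth-teller.
With that fixed, Zara's statement is true, so Zara is a truth-teller.
Consider Tom. Suppose Tom is a liar.
Then whichever role Ewan has, Ewan's statement has the wrong truth value — contradiction.
So Tom is a truth-teller.
With that fixed, Ewan's statement is true, so Ewan is a truth-teller.
With that fixed, Maeve's statement is false, so Maeve is a liar.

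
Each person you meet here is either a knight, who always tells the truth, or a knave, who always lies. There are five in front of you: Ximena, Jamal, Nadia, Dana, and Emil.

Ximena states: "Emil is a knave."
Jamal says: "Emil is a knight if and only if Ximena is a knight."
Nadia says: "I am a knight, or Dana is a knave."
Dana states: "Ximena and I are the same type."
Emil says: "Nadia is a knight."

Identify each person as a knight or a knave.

Ximena: knight, Jamal: knave, Nadia: knave, Dana: knight, Emil: knave

Consider Ximena. Suppose Ximena is a knave.
Then whichever role Dana has, Dana's statement has the wrong truth value — contradiction.
So Ximena is a knight.
Consider Jamal. Suppose Jamal is a knight.
Then no assignment of the remaining roles makes every statement match its speaker's type — contradiction.
So Jamal is a knave.
Consider Nadia. Suppose Nadia is a knight.
Then no assignment of the remaining roles makes every statement match its speaker's type — contradiction.
So Nadia is a knave.
With that fixed, Emil's statement is false, so Emil is a knave.
Consider Dana. Suppose Dana is a knave.
Then Nadia's statement comes out true, contradicting Nadia being a knave.
So Dana is a knight.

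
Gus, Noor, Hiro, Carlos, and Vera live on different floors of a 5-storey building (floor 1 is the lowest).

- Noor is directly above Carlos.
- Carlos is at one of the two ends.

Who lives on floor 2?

Noor

With clues 1–2, Carlos, Gus, Hiro, and Vera are ruled out for floor 2.
So floor 2 is Noor.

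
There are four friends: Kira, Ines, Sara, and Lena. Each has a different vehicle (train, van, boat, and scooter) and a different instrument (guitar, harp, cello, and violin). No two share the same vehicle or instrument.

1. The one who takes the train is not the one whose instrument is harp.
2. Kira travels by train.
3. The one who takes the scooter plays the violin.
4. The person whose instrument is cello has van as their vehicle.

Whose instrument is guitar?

With clues 1–4, Ines, Lena, and Sara are impossible for the one with instrument guitar.
That leaves Kira.

Kira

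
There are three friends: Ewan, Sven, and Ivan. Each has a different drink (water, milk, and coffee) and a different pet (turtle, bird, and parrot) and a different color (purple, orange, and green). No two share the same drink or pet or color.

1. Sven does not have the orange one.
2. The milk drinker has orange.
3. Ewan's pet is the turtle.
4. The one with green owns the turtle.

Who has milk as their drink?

Ivan

With clues 1–2, Sven is impossible for the one with drink milk.
With clues 1–4, Ewan is impossible for the one with drink milk.
That leaves Ivan.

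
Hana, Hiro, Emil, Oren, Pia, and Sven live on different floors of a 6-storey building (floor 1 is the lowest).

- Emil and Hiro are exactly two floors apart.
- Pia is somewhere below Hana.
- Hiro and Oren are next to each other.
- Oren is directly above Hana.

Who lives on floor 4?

Hiro

With clues 1–4, Emil, Hana, Oren, Pia, and Sven are ruled out for floor 4.
So floor 4 is Hiro.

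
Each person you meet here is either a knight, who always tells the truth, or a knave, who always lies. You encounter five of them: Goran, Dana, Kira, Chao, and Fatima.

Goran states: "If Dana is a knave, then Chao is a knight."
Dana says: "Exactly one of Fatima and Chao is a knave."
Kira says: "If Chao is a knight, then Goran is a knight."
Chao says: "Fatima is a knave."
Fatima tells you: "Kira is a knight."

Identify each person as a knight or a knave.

Goran: knight, Dana: knight, Kira: knight, Chao: knave, Fatima: knight

Consider Goran. Suppose Goran is a knave.
Then no assignment of the remaining roles makes every statement match its speaker's type — contradiction.
So Goran is a knight.
With that fixed, Kira's statement is true, so Kira is a knight.
With that fixed, Fatima's statement is true, so Fatima is a knight.
With that fixed, Chao's statement is false, so Chao is a knave.
With that fixed, Dana's statement is true, so Dana is a knight.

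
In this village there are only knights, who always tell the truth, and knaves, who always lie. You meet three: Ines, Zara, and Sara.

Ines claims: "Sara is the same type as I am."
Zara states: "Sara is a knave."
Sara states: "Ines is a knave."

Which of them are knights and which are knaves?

Consider Ines. Suppose Ines is a knight.
Then no assignment of the remaining roles makes every statement match its speaker's type — contradiction.
So Ines is a knave.
With that fixed, Sara's statement is true, so Sara is a knight.
With that fixed, Zara's statement is false, so Zara is a knave.

Ines: knave, Zara: knave, Sara: knight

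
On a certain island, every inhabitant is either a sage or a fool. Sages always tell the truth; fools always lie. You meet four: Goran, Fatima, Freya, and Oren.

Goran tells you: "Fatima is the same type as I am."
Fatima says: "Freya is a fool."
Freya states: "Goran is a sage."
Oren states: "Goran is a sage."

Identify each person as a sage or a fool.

Consider Goran. Suppose Goran is a sage.
Then no assignment of the remaining roles makes every statement match its speaker's type — contradiction.
So Goran is a fool.
With that fixed, Freya's statement is false, so Freya is a fool.
With that fixed, Oren's statement is false, so Oren is a fool.
With that fixed, Fatima's statement is true, so Fatima is a sage.

Goran: fool, Fatima: sage, Freya: fool, Oren: fool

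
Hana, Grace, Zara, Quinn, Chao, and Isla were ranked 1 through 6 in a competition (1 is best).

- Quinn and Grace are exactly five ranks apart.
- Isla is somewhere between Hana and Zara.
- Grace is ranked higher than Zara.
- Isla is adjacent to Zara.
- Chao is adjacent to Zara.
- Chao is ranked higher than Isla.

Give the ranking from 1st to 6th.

From clue 1: Grace is in {1,6}.
From clues 1–3: Grace → rank 1, Quinn → rank 6.
From clues 1–4: Isla is in {3,4}.
From clues 1–5: Hana is in {2,5}.
From clues 1–6: Chao → rank 2, Zara → rank 3, Isla → rank 4, Hana → rank 5.

Grace, Chao, Zara, Isla, Hana, Quinn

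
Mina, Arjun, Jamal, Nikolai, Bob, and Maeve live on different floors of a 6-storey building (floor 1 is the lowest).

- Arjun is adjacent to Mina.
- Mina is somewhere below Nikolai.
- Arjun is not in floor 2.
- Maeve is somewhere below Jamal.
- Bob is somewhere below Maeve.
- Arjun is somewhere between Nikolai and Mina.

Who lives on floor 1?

With clues 1–2, Nikolai is ruled out for floor 1.
With clues 1–3, Mina is ruled out for floor 1.
With clues 1–4, Jamal is ruled out for floor 1.
With clues 1–5, Maeve is ruled out for floor 1.
With clues 1–6, Arjun is ruled out for floor 1.
So floor 1 is Bob.

Bob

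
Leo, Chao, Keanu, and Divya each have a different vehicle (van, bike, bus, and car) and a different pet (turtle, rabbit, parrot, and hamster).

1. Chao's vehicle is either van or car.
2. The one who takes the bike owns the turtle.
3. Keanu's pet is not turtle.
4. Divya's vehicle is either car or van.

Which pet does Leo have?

With clues 1–4, hamster, parrot, and rabbit are impossible for Leo's pet.
That leaves turtle.

turtle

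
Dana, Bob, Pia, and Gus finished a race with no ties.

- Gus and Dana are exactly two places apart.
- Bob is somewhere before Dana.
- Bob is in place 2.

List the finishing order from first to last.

From clues 1–2: Dana is in {2,3,4}.
From clues 1–3: Gus → place 1, Bob → place 2, Dana → place 3, Pia → place 4.

Gus, Bob, Dana, Pia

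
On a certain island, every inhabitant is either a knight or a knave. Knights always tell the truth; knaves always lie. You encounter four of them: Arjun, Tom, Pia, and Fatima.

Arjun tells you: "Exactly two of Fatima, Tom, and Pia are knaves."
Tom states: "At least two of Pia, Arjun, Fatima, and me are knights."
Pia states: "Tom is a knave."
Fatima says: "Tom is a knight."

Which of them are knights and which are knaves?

Consider Arjun. Suppose Arjun is a knight.
Then no assignment of the remaining roles makes every statement match its speaker's type — contradiction.
So Arjun is a knave.
Consider Tom. Suppose Tom is a knave.
Then no assignment of the remaining roles makes every statement match its speaker's type — contradiction.
So Tom is a knight.
With that fixed, Pia's statement is false, so Pia is a knave.
With that fixed, Fatima's statement is true, so Fatima is a knight.

Arjun: knave, Tom: knight, Pia: knave, Fatima: knight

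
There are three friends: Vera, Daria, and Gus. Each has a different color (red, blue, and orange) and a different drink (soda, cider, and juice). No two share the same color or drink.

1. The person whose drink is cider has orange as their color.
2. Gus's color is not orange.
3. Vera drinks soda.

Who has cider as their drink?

Daria

With clues 1–2, Gus is impossible for the one with drink cider.
With clues 1–3, Vera is impossible for the one with drink cider.
That leaves Daria.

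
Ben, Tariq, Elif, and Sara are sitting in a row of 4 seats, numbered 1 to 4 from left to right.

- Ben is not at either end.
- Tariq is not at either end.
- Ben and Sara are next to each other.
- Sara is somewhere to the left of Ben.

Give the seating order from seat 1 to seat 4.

Sara, Ben, Tariq, Elif

From clue 1: Ben is in {2,3}.
From clues 1–4: Sara → seat 1, Ben → seat 2, Tariq → seat 3, Elif → seat 4.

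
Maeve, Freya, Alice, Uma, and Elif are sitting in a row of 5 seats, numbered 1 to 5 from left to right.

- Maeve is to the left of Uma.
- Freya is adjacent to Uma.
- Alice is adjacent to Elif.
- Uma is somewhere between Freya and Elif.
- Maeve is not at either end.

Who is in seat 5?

With clue 1, Maeve is ruled out for seat 5.
With clues 1–4, Uma is ruled out for seat 5.
With clues 1–5, Alice and Elif are ruled out for seat 5.
So seat 5 is Freya.

Freya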